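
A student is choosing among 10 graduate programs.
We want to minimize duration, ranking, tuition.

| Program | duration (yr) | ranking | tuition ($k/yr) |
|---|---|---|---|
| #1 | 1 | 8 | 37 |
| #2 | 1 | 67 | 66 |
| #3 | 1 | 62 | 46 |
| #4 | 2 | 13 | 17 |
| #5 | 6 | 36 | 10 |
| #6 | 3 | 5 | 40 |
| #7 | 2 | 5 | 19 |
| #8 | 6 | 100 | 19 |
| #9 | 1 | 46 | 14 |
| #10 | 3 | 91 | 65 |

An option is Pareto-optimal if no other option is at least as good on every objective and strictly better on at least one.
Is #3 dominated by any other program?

Yes

#1 vs #3: duration 1≤1, ranking 8≤62, tuition 37≤46 — #1 is at least as good on every objective and strictly better on at least one, so #1 dominates #3.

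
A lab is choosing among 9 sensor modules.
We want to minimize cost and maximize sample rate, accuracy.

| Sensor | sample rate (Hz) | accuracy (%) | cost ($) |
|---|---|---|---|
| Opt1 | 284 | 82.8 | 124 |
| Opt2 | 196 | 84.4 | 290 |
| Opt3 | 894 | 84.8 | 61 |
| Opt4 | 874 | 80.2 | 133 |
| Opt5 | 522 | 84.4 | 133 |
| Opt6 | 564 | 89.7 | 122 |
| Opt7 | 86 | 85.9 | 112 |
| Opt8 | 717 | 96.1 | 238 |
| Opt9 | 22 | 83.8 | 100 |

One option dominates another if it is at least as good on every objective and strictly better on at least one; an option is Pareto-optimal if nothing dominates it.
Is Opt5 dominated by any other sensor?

Yes

Opt3 vs Opt5: sample rate 894≥522, accuracy 84.8≥84.4, cost 61≤133 — Opt3 is at least as good on every objective and strictly better on at least one, so Opt3 dominates Opt5.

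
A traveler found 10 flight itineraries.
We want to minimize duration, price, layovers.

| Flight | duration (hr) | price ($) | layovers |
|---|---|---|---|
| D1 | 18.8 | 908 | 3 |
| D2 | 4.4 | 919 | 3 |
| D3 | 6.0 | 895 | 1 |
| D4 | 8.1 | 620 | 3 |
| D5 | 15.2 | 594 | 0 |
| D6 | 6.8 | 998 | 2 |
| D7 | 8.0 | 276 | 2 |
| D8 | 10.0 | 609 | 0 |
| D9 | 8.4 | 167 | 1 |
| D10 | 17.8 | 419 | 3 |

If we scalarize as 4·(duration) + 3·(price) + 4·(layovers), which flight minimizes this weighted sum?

D1: 4·18.8 + 3·908 + 4·3 = 2811.2
D2: 4·4.4 + 3·919 + 4·3 = 2786.6
D3: 4·6.0 + 3·895 + 4·1 = 2713.0
D4: 4·8.1 + 3·620 + 4·3 = 1904.4
D5: 4·15.2 + 3·594 + 4·0 = 1842.8
D6: 4·6.8 + 3·998 + 4·2 = 3029.2
D7: 4·8.0 + 3·276 + 4·2 = 868.0
D8: 4·10.0 + 3·609 + 4·0 = 1867.0
D9: 4·8.4 + 3·167 + 4·1 = 538.6
D10: 4·17.8 + 3·419 + 4·3 = 1340.2
Lowest: D9 at 538.6.

D9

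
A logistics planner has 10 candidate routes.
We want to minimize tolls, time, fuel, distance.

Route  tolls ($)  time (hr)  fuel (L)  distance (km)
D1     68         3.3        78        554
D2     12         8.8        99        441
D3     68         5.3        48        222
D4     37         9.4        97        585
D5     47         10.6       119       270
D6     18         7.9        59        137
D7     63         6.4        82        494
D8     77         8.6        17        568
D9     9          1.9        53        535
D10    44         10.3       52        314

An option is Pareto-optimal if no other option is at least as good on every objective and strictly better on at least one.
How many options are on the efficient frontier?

D1: dominated by D9 (tolls 9≤68, time 1.9≤3.3, fuel 53≤78, distance 535≤554).
D2: not dominated.
D3: not dominated.
D4: dominated by D6 (tolls 18≤37, time 7.9≤9.4, fuel 59≤97, distance 137≤585).
D5: dominated by D6 (tolls 18≤47, time 7.9≤10.6, fuel 59≤119, distance 137≤270).
D6: not dominated (best distance).
D7: not dominated.
D8: not dominated (best fuel).
D9: not dominated (best tolls).
D10: not dominated.
Pareto-optimal: D2, D3, D6, D7, D8, D9, D10 → 7.

7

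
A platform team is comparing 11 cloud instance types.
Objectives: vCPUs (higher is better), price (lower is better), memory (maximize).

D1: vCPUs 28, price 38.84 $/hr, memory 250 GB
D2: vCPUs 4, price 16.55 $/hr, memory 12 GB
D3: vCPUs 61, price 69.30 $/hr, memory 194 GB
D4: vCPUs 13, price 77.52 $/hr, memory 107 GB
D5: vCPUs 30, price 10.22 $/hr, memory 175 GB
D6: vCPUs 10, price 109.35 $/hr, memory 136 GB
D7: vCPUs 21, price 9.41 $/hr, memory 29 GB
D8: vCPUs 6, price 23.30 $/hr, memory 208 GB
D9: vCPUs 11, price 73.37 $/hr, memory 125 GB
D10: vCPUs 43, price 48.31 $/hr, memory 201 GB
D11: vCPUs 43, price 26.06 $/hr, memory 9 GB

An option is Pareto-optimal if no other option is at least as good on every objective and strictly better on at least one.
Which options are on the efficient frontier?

D1: not dominated (best memory).
D2: dominated by D5 (vCPUs 30≥4, price 10.22≤16.55, memory 175≥12).
D3: not dominated (best vCPUs).
D4: dominated by D1 (vCPUs 28≥13, price 38.84≤77.52, memory 250≥107).
D5: not dominated.
D6: dominated by D1 (vCPUs 28≥10, price 38.84≤109.35, memory 250≥136).
D7: not dominated (best price).
D8: not dominated.
D9: dominated by D1 (vCPUs 28≥11, price 38.84≤73.37, memory 250≥125).
D10: not dominated.
D11: not dominated.

D1, D3, D5, D7, D8, D10, D11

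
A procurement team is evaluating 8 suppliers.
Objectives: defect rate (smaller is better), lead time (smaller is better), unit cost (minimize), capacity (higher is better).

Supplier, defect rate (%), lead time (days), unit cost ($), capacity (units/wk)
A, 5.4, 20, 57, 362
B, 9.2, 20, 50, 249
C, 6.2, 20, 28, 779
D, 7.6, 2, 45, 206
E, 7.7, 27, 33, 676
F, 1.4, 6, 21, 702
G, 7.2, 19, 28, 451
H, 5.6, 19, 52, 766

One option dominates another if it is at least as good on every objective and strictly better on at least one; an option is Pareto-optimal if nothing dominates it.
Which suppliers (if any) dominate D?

A: worse on lead time (20 vs 2).
B: worse on defect rate (9.2 vs 7.6).
C: worse on lead time (20 vs 2).
E: worse on defect rate (7.7 vs 7.6).
F: worse on lead time (6 vs 2).
G: worse on lead time (19 vs 2).
H: worse on lead time (19 vs 2).
No option dominates D.

none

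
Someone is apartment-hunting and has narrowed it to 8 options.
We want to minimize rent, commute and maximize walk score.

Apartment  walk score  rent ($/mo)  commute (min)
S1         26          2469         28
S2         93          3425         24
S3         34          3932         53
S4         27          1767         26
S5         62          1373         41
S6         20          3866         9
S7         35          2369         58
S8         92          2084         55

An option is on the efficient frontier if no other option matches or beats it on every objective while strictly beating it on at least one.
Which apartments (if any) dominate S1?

S4

S4: walk score 27≥26, rent 1767≤2469, commute 26≤28 — dominates S1.
Others (S2, S3, S5, S6, S7, S8) are each worse than S1 on at least one objective.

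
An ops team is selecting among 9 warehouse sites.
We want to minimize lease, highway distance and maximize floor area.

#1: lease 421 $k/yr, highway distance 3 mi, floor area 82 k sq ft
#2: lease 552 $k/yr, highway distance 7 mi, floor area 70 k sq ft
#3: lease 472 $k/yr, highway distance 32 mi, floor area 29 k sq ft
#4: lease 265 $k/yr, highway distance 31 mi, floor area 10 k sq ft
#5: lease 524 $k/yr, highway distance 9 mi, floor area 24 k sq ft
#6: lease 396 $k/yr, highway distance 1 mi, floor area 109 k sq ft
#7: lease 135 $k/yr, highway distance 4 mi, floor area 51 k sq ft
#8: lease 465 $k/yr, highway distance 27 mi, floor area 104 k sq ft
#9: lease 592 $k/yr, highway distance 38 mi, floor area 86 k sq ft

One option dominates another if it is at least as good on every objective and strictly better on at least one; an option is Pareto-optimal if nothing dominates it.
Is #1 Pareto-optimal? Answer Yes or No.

No

#6 vs #1: lease 396≤421, highway distance 1≤3, floor area 109≥82 — #6 is at least as good on every objective and strictly better on at least one, so #6 dominates #1.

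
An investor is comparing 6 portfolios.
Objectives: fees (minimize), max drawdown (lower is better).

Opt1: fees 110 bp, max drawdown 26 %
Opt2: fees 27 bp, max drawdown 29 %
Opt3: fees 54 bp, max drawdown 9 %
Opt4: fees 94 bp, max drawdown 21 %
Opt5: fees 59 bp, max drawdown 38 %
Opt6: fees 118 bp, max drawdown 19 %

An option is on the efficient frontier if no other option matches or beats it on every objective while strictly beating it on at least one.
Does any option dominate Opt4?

Opt3 vs Opt4: fees 54≤94, max drawdown 9≤21 — Opt3 is at least as good on every objective and strictly better on at least one, so Opt3 dominates Opt4.

Yes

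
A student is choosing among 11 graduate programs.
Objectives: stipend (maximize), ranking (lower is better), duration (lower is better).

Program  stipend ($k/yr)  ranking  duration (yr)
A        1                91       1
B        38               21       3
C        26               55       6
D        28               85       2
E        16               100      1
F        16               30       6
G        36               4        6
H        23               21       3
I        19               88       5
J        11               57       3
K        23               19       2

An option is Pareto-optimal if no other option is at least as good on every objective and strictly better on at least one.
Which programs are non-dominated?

A: not dominated.
B: not dominated (best stipend).
C: dominated by B (stipend 38≥26, ranking 21≤55, duration 3≤6).
D: not dominated.
E: not dominated.
F: dominated by B (stipend 38≥16, ranking 21≤30, duration 3≤6).
G: not dominated (best ranking).
H: dominated by B (stipend 38≥23, ranking 21≤21, duration 3≤3).
I: dominated by B (stipend 38≥19, ranking 21≤88, duration 3≤5).
J: dominated by B (stipend 38≥11, ranking 21≤57, duration 3≤3).
K: not dominated.

A, B, D, E, G, K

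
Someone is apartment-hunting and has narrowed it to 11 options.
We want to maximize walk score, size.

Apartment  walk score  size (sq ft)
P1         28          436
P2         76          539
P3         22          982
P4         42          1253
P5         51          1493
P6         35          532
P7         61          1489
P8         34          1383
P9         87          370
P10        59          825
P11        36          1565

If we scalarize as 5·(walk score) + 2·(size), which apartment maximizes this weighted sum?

P11

P1: 5·28 + 2·436 = 1012
P2: 5·76 + 2·539 = 1458
P3: 5·22 + 2·982 = 2074
P4: 5·42 + 2·1253 = 2716
P5: 5·51 + 2·1493 = 3241
P6: 5·35 + 2·532 = 1239
P7: 5·61 + 2·1489 = 3283
P8: 5·34 + 2·1383 = 2936
P9: 5·87 + 2·370 = 1175
P10: 5·59 + 2·825 = 1945
P11: 5·36 + 2·1565 = 3310
Highest: P11 at 3310.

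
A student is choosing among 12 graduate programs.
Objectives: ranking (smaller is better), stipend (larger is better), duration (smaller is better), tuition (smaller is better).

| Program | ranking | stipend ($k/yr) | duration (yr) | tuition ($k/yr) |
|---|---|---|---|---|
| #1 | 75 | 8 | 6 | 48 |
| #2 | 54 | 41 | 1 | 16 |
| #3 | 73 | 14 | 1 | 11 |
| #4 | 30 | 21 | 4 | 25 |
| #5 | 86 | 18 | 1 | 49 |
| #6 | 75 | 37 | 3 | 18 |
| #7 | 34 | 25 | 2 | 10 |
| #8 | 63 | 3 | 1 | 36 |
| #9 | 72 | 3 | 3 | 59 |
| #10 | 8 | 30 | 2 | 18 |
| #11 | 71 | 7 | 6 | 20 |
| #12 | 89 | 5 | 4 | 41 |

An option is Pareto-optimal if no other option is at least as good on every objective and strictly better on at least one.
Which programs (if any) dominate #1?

#2: ranking 54≤75, stipend 41≥8, duration 1≤6, tuition 16≤48 — dominates #1.
#3: ranking 73≤75, stipend 14≥8, duration 1≤6, tuition 11≤48 — dominates #1.
#4: ranking 30≤75, stipend 21≥8, duration 4≤6, tuition 25≤48 — dominates #1.
#6: ranking 75≤75, stipend 37≥8, duration 3≤6, tuition 18≤48 — dominates #1.
#7: ranking 34≤75, stipend 25≥8, duration 2≤6, tuition 10≤48 — dominates #1.
#10: ranking 8≤75, stipend 30≥8, duration 2≤6, tuition 18≤48 — dominates #1.
Others (#5, #8, #9, #11, #12) are each worse than #1 on at least one objective.

#2, #3, #4, #6, #7, #10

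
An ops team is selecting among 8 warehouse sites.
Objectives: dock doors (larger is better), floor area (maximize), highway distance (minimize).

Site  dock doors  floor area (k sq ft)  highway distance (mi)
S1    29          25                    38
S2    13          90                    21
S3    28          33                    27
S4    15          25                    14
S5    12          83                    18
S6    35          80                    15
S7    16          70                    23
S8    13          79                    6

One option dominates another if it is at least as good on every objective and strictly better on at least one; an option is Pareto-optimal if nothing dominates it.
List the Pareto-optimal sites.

S1: dominated by S6 (dock doors 35≥29, floor area 80≥25, highway distance 15≤38).
S2: not dominated (best floor area).
S3: dominated by S6 (dock doors 35≥28, floor area 80≥33, highway distance 15≤27).
S4: not dominated.
S5: not dominated.
S6: not dominated (best dock doors).
S7: dominated by S6 (dock doors 35≥16, floor area 80≥70, highway distance 15≤23).
S8: not dominated (best highway distance).

S2, S4, S5, S6, S8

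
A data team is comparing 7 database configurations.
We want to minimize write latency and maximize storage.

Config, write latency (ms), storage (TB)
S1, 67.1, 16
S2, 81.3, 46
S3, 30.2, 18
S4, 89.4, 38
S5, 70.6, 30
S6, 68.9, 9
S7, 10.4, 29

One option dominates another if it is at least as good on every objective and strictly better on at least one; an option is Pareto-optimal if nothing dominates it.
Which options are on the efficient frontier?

S2, S5, S7

S1: dominated by S3 (write latency 30.2≤67.1, storage 18≥16).
S2: not dominated (best storage).
S3: dominated by S7 (write latency 10.4≤30.2, storage 29≥18).
S4: dominated by S2 (write latency 81.3≤89.4, storage 46≥38).
S5: not dominated.
S6: dominated by S1 (write latency 67.1≤68.9, storage 16≥9).
S7: not dominated (best write latency).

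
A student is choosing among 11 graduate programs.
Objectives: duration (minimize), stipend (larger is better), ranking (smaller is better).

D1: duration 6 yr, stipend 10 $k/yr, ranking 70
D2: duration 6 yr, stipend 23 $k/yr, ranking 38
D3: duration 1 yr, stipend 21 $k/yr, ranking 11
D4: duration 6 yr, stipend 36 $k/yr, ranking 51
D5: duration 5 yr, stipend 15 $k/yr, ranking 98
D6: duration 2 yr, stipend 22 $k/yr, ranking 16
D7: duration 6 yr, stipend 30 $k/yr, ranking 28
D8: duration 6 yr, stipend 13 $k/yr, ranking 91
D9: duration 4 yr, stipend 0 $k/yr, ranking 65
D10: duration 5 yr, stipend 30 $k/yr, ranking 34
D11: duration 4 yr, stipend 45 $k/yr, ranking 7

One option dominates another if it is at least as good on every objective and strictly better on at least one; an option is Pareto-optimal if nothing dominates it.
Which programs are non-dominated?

D3, D6, D11

D1: dominated by D2 (duration 6≤6, stipend 23≥10, ranking 38≤70).
D2: dominated by D7 (duration 6≤6, stipend 30≥23, ranking 28≤38).
D3: not dominated (best duration).
D4: dominated by D11 (duration 4≤6, stipend 45≥36, ranking 7≤51).
D5: dominated by D3 (duration 1≤5, stipend 21≥15, ranking 11≤98).
D6: not dominated.
D7: dominated by D11 (duration 4≤6, stipend 45≥30, ranking 7≤28).
D8: dominated by D2 (duration 6≤6, stipend 23≥13, ranking 38≤91).
D9: dominated by D3 (duration 1≤4, stipend 21≥0, ranking 11≤65).
D10: dominated by D11 (duration 4≤5, stipend 45≥30, ranking 7≤34).
D11: not dominated (best stipend).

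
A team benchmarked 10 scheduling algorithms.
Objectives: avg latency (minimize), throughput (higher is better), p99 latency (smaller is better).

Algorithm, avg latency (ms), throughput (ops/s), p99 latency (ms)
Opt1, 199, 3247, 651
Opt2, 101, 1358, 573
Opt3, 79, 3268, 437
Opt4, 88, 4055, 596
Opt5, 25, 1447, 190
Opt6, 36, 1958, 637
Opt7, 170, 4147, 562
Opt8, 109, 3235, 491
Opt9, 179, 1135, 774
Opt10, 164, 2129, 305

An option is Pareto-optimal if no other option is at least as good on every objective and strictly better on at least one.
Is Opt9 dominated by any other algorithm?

Opt2 vs Opt9: avg latency 101≤179, throughput 1358≥1135, p99 latency 573≤774 — Opt2 is at least as good on every objective and strictly better on at least one, so Opt2 dominates Opt9.

Yes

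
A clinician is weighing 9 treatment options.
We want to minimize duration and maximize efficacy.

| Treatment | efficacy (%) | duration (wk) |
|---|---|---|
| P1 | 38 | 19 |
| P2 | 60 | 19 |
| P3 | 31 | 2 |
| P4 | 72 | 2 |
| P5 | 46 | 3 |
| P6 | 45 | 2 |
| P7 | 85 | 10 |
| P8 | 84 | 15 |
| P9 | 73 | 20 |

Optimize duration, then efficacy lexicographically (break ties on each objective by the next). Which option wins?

First minimize duration: best is 2, kept {P3, P4, P6}.
Then maximize efficacy: best is 72, kept {P4}.

P4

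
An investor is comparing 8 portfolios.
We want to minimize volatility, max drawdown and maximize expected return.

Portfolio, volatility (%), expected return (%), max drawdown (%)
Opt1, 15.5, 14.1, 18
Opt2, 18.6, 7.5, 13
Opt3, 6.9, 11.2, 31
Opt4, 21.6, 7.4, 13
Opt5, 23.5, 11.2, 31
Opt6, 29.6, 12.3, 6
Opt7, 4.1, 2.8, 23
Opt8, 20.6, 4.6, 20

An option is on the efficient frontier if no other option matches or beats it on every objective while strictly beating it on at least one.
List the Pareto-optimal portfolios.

Opt1, Opt2, Opt3, Opt6, Opt7

Opt1: not dominated (best expected return).
Opt2: not dominated.
Opt3: not dominated.
Opt4: dominated by Opt2 (volatility 18.6≤21.6, expected return 7.5≥7.4, max drawdown 13≤13).
Opt5: dominated by Opt1 (volatility 15.5≤23.5, expected return 14.1≥11.2, max drawdown 18≤31).
Opt6: not dominated (best max drawdown).
Opt7: not dominated (best volatility).
Opt8: dominated by Opt1 (volatility 15.5≤20.6, expected return 14.1≥4.6, max drawdown 18≤20).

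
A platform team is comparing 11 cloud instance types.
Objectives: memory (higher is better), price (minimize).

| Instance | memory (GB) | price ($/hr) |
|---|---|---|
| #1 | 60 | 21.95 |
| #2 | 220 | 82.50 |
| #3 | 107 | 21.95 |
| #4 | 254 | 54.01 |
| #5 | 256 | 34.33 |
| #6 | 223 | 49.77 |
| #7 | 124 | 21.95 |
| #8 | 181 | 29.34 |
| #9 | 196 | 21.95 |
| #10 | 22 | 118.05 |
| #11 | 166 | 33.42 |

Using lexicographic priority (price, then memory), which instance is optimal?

First minimize price: best is 21.95, kept {#1, #3, #7, #9}.
Then maximize memory: best is 196, kept {#9}.

#9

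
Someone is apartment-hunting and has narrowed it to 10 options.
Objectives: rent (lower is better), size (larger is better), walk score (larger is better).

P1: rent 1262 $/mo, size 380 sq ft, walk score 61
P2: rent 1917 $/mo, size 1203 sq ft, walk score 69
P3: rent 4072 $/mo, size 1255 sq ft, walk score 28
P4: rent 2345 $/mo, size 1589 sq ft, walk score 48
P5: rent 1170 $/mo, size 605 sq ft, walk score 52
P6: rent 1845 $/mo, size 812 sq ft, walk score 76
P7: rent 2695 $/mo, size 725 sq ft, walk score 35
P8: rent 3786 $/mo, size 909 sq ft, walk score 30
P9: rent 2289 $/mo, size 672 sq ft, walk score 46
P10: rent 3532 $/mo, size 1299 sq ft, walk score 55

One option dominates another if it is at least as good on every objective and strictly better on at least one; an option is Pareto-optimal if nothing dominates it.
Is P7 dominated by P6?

Yes

P6 vs P7: rent 1845≤2695, size 812≥725, walk score 76≥35 — P6 is at least as good on every objective with at least one strict improvement.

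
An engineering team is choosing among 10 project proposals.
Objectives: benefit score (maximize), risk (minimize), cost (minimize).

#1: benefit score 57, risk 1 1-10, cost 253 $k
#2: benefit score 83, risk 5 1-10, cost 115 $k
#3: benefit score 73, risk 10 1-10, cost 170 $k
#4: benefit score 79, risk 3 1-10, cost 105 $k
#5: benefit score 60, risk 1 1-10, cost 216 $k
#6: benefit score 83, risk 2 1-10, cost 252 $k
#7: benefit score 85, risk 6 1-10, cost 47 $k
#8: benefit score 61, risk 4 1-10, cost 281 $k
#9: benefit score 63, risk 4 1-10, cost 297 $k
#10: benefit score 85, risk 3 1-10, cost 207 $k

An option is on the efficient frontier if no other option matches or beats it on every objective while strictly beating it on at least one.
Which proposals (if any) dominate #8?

#4, #6, #10

#4: benefit score 79≥61, risk 3≤4, cost 105≤281 — dominates #8.
#6: benefit score 83≥61, risk 2≤4, cost 252≤281 — dominates #8.
#10: benefit score 85≥61, risk 3≤4, cost 207≤281 — dominates #8.
Others (#1, #2, #3, #5, #7, #9) are each worse than #8 on at least one objective.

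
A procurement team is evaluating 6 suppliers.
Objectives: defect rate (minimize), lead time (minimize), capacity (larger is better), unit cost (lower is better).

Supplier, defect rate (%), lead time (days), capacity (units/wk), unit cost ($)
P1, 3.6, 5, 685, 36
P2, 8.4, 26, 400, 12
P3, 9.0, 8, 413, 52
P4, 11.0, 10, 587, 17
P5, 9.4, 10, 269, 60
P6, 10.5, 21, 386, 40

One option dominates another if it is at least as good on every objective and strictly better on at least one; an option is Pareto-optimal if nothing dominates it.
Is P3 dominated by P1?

P1 vs P3: defect rate 3.6≤9.0, lead time 5≤8, capacity 685≥413, unit cost 36≤52 — P1 is at least as good on every objective with at least one strict improvement.

Yes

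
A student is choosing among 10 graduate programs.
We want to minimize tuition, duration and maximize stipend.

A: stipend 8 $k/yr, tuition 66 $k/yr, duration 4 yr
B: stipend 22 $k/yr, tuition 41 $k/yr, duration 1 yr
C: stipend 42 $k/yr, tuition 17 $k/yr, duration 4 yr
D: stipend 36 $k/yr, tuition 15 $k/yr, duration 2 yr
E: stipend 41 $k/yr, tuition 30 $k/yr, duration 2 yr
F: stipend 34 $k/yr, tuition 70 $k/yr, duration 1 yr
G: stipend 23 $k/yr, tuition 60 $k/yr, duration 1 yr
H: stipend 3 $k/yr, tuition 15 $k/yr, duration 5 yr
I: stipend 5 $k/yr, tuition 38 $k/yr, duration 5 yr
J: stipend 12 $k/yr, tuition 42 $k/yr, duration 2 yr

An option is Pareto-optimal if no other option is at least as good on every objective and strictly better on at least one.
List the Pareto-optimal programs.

A: dominated by B (stipend 22≥8, tuition 41≤66, duration 1≤4).
B: not dominated.
C: not dominated (best stipend).
D: not dominated.
E: not dominated.
F: not dominated.
G: not dominated.
H: dominated by D (stipend 36≥3, tuition 15≤15, duration 2≤5).
I: dominated by C (stipend 42≥5, tuition 17≤38, duration 4≤5).
J: dominated by B (stipend 22≥12, tuition 41≤42, duration 1≤2).

B, C, D, E, F, G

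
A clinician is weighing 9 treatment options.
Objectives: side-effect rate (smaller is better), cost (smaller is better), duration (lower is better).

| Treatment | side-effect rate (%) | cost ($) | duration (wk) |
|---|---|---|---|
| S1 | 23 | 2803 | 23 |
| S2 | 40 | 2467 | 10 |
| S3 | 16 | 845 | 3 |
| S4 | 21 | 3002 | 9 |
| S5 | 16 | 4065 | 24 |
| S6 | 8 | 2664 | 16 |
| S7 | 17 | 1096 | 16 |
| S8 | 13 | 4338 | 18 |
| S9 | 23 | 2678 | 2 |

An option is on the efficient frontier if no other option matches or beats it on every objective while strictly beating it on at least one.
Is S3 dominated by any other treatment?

S1: worse on side-effect rate (23 vs 16).
S2: worse on side-effect rate (40 vs 16).
S4: worse on side-effect rate (21 vs 16).
S5: worse on cost (4065 vs 845).
S6: worse on cost (2664 vs 845).
S7: worse on side-effect rate (17 vs 16).
S8: worse on cost (4338 vs 845).
S9: worse on side-effect rate (23 vs 16).
No option is at least as good as S3 on every objective and strictly better on one.

No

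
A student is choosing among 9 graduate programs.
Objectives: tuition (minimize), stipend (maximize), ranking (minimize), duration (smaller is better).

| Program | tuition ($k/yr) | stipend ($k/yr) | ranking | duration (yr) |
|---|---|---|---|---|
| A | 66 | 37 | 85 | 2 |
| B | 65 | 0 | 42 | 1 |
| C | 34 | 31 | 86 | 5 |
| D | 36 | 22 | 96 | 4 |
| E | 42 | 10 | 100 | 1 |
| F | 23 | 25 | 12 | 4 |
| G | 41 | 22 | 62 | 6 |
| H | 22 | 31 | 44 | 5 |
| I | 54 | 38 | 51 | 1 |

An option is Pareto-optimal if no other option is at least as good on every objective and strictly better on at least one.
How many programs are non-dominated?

5

A: dominated by I (tuition 54≤66, stipend 38≥37, ranking 51≤85, duration 1≤2).
B: not dominated.
C: dominated by H (tuition 22≤34, stipend 31≥31, ranking 44≤86, duration 5≤5).
D: dominated by F (tuition 23≤36, stipend 25≥22, ranking 12≤96, duration 4≤4).
E: not dominated.
F: not dominated (best ranking).
G: dominated by F (tuition 23≤41, stipend 25≥22, ranking 12≤62, duration 4≤6).
H: not dominated (best tuition).
I: not dominated (best stipend).
Pareto-optimal: B, E, F, H, I → 5.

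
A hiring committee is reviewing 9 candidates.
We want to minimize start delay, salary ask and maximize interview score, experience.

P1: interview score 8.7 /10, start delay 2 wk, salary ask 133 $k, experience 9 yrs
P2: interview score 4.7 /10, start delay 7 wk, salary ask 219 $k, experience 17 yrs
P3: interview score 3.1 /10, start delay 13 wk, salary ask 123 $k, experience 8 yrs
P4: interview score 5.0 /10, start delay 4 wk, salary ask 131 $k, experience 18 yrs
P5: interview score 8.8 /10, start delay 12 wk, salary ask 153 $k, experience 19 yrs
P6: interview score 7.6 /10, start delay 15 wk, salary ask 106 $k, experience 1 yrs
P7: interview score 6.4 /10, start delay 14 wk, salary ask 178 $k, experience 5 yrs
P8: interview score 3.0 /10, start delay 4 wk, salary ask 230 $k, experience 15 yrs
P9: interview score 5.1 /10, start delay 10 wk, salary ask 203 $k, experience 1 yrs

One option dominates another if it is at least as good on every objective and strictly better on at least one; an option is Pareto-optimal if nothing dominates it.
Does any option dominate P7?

P1 vs P7: interview score 8.7≥6.4, start delay 2≤14, salary ask 133≤178, experience 9≥5 — P1 is at least as good on every objective and strictly better on at least one, so P1 dominates P7.

Yes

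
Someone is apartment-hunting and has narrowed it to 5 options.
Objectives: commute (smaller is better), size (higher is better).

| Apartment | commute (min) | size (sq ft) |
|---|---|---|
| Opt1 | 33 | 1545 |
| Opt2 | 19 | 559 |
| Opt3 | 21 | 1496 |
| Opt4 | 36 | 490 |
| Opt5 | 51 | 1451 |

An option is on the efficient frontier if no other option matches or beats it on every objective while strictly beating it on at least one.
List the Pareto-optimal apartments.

Opt1: not dominated (best size).
Opt2: not dominated (best commute).
Opt3: not dominated.
Opt4: dominated by Opt1 (commute 33≤36, size 1545≥490).
Opt5: dominated by Opt1 (commute 33≤51, size 1545≥1451).

Opt1, Opt2, Opt3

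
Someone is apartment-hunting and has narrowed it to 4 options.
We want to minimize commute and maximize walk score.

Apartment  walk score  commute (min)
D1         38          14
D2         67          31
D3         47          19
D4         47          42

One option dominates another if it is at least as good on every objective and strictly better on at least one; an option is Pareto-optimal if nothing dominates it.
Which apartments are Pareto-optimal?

D1: not dominated (best commute).
D2: not dominated (best walk score).
D3: not dominated.
D4: dominated by D2 (walk score 67≥47, commute 31≤42).

D1, D2, D3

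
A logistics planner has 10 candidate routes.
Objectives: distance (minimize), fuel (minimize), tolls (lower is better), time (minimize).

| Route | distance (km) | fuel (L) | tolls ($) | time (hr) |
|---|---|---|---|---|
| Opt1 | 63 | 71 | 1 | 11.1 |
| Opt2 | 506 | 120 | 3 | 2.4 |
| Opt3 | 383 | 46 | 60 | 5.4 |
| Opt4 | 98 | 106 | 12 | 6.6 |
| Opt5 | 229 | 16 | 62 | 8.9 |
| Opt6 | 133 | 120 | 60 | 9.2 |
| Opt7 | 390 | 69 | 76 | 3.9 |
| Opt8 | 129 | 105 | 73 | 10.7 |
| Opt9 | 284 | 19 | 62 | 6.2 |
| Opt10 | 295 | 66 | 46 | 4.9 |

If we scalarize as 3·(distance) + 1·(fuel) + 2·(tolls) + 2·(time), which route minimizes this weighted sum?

Opt1

Opt1: 3·63 + 1·71 + 2·1 + 2·11.1 = 284.2
Opt2: 3·506 + 1·120 + 2·3 + 2·2.4 = 1648.8
Opt3: 3·383 + 1·46 + 2·60 + 2·5.4 = 1325.8
Opt4: 3·98 + 1·106 + 2·12 + 2·6.6 = 437.2
Opt5: 3·229 + 1·16 + 2·62 + 2·8.9 = 844.8
Opt6: 3·133 + 1·120 + 2·60 + 2·9.2 = 657.4
Opt7: 3·390 + 1·69 + 2·76 + 2·3.9 = 1398.8
Opt8: 3·129 + 1·105 + 2·73 + 2·10.7 = 659.4
Opt9: 3·284 + 1·19 + 2·62 + 2·6.2 = 1007.4
Opt10: 3·295 + 1·66 + 2·46 + 2·4.9 = 1052.8
Lowest: Opt1 at 284.2.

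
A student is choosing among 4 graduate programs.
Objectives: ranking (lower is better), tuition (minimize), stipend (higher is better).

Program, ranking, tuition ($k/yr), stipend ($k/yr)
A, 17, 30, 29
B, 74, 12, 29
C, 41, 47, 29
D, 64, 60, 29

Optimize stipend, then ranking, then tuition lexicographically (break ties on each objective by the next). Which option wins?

A

First maximize stipend: best is 29, kept {A, B, C, D}.
Then minimize ranking: best is 17, kept {A}.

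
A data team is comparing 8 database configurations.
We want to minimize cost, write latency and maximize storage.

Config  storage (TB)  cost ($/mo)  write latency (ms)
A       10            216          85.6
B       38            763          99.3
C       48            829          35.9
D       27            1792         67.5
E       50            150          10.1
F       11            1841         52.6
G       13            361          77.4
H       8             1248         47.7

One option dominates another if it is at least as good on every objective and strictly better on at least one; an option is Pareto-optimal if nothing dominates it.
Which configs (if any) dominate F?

C, E

C: storage 48≥11, cost 829≤1841, write latency 35.9≤52.6 — dominates F.
E: storage 50≥11, cost 150≤1841, write latency 10.1≤52.6 — dominates F.
Others (A, B, D, G, H) are each worse than F on at least one objective.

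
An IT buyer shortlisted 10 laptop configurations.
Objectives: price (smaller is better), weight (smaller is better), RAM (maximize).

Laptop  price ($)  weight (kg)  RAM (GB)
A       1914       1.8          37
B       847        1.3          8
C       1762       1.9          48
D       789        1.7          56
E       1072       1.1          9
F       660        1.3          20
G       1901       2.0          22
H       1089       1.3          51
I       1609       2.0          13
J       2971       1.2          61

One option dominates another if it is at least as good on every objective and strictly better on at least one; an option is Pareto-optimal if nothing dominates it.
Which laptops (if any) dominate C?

D, H

D: price 789≤1762, weight 1.7≤1.9, RAM 56≥48 — dominates C.
H: price 1089≤1762, weight 1.3≤1.9, RAM 51≥48 — dominates C.
Others (A, B, E, F, G, I, J) are each worse than C on at least one objective.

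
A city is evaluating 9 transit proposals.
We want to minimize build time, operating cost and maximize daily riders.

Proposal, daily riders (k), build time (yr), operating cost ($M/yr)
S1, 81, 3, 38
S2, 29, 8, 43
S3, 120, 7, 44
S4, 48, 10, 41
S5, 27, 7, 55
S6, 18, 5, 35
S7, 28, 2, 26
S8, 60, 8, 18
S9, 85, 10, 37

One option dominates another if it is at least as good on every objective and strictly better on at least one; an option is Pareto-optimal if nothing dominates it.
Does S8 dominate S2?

S8 vs S2: daily riders 60≥29, build time 8≤8, operating cost 18≤43 — S8 is at least as good on every objective with at least one strict improvement.

Yes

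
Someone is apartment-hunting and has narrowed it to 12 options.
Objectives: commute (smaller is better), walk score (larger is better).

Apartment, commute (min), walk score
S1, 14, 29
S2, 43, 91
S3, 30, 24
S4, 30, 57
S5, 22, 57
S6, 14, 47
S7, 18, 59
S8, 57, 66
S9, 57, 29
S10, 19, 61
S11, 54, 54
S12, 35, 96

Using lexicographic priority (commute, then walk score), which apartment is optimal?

First minimize commute: best is 14, kept {S1, S6}.
Then maximize walk score: best is 47, kept {S6}.

S6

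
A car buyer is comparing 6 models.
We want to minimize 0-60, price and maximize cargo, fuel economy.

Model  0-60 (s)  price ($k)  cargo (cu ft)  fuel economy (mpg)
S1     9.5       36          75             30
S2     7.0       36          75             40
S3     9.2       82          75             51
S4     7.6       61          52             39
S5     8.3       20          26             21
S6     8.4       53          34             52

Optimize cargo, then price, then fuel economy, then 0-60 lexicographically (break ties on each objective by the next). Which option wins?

S2

First maximize cargo: best is 75, kept {S1, S2, S3}.
Then minimize price: best is 36, kept {S1, S2}.
Then maximize fuel economy: best is 40, kept {S2}.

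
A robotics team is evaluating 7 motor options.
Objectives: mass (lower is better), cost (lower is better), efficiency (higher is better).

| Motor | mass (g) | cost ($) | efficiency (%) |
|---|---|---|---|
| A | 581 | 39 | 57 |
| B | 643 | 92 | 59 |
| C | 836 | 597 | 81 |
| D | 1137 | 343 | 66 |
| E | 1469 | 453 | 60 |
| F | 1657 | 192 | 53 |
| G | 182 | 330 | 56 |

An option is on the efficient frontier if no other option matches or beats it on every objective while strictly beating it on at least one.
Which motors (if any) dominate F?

A, B

A: mass 581≤1657, cost 39≤192, efficiency 57≥53 — dominates F.
B: mass 643≤1657, cost 92≤192, efficiency 59≥53 — dominates F.
Others (C, D, E, G) are each worse than F on at least one objective.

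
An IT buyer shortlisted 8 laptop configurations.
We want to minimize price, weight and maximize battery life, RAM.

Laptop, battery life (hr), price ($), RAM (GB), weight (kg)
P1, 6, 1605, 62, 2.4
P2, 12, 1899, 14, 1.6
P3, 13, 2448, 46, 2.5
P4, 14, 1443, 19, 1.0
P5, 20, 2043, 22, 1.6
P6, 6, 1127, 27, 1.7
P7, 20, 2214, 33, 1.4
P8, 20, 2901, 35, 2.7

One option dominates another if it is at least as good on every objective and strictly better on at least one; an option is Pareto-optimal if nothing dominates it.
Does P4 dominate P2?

Yes

P4 vs P2: battery life 14≥12, price 1443≤1899, RAM 19≥14, weight 1.0≤1.6 — P4 is at least as good on every objective with at least one strict improvement.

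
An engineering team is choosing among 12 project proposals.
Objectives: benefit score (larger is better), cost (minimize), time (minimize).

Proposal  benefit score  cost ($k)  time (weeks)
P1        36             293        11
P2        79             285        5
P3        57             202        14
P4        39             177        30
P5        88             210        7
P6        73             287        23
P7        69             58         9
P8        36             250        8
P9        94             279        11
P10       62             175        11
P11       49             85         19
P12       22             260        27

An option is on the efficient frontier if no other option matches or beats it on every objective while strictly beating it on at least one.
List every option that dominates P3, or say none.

P7, P10

P7: benefit score 69≥57, cost 58≤202, time 9≤14 — dominates P3.
P10: benefit score 62≥57, cost 175≤202, time 11≤14 — dominates P3.
Others (P1, P2, P4, P5, P6, P8, P9, P11, P12) are each worse than P3 on at least one objective.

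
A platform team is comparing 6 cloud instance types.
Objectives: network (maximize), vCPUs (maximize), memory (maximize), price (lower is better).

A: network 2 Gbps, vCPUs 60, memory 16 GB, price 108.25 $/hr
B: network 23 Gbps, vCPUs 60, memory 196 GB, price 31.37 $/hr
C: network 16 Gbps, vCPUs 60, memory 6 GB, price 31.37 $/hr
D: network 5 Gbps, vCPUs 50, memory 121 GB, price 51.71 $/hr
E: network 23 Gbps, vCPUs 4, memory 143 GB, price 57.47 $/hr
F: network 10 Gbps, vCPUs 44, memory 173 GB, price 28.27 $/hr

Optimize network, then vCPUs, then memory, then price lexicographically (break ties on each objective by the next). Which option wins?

First maximize network: best is 23, kept {B, E}.
Then maximize vCPUs: best is 60, kept {B}.

B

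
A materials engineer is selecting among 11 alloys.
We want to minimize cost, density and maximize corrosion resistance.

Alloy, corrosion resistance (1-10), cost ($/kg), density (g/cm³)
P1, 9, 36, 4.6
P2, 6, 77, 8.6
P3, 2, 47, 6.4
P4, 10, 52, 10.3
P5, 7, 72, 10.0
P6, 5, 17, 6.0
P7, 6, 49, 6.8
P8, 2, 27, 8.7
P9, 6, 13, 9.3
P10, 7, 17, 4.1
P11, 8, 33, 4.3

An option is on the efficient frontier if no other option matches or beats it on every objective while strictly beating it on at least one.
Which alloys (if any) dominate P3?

P1: corrosion resistance 9≥2, cost 36≤47, density 4.6≤6.4 — dominates P3.
P6: corrosion resistance 5≥2, cost 17≤47, density 6.0≤6.4 — dominates P3.
P10: corrosion resistance 7≥2, cost 17≤47, density 4.1≤6.4 — dominates P3.
P11: corrosion resistance 8≥2, cost 33≤47, density 4.3≤6.4 — dominates P3.
Others (P2, P4, P5, P7, P8, P9) are each worse than P3 on at least one objective.

P1, P6, P10, P11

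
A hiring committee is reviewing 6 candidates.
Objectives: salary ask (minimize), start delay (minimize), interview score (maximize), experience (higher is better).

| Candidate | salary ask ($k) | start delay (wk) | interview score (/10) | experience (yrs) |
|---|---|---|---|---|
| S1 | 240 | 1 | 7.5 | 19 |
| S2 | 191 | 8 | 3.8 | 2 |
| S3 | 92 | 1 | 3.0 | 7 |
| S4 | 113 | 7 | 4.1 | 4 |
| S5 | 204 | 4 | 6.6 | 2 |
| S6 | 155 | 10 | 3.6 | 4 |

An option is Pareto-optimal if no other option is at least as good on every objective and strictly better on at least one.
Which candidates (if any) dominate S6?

S4

S4: salary ask 113≤155, start delay 7≤10, interview score 4.1≥3.6, experience 4≥4 — dominates S6.
Others (S1, S2, S3, S5) are each worse than S6 on at least one objective.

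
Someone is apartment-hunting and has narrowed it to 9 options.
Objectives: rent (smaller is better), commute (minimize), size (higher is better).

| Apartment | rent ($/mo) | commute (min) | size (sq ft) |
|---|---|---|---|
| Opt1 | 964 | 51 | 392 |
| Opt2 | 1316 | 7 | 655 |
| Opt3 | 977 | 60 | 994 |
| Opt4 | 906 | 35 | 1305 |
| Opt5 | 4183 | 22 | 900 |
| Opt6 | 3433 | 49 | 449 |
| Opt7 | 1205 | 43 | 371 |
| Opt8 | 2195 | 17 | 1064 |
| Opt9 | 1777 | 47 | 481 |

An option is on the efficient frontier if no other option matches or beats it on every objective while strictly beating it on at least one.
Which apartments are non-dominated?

Opt1: dominated by Opt4 (rent 906≤964, commute 35≤51, size 1305≥392).
Opt2: not dominated (best commute).
Opt3: dominated by Opt4 (rent 906≤977, commute 35≤60, size 1305≥994).
Opt4: not dominated (best rent).
Opt5: dominated by Opt8 (rent 2195≤4183, commute 17≤22, size 1064≥900).
Opt6: dominated by Opt2 (rent 1316≤3433, commute 7≤49, size 655≥449).
Opt7: dominated by Opt4 (rent 906≤1205, commute 35≤43, size 1305≥371).
Opt8: not dominated.
Opt9: dominated by Opt2 (rent 1316≤1777, commute 7≤47, size 655≥481).

Opt2, Opt4, Opt8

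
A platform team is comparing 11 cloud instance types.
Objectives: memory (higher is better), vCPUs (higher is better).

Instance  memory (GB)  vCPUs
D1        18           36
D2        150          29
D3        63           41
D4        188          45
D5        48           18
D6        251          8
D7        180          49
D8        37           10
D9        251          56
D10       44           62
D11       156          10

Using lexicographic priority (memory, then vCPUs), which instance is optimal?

First maximize memory: best is 251, kept {D6, D9}.
Then maximize vCPUs: best is 56, kept {D9}.

D9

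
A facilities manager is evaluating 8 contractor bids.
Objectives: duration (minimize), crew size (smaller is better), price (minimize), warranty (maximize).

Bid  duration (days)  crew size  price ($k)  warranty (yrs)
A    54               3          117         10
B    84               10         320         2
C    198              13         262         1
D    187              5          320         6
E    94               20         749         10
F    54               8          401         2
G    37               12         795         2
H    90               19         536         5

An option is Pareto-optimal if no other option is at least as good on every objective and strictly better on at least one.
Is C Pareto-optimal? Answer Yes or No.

No

A vs C: duration 54≤198, crew size 3≤13, price 117≤262, warranty 10≥1 — A is at least as good on every objective and strictly better on at least one, so A dominates C.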